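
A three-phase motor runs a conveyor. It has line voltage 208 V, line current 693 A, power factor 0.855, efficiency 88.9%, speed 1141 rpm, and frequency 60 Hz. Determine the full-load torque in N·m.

1590 N·m

P_in = √3·V·I·cosφ = 1.732 × 208 × 693 × 0.855 = 213457 W
P_out = η·P_in = 0.889 × 213457 = 189763 W
n = 1141 rpm
ω = 2π×1141/60 = 119.5 rad/s
τ = P_out/ω = 189763/119.5 = 1590 N·m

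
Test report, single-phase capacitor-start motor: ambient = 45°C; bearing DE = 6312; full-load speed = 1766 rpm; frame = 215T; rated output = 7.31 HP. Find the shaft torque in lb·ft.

21.7 lb·ft

P_out = 7.31 × 746 = 5453 W
ω = 2π × 1766/60 = 184.9 rad/s
τ = P_out/ω = 5453/184.9 = 29.49 N·m
In lb·ft: 29.49/1.356 = 21.7 lb·ft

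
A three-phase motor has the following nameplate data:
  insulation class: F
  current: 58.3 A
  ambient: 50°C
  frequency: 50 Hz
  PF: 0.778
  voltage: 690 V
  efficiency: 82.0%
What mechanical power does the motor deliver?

P_in = √3·V·I·cosφ = 1.732 × 690 × 58.3 × 0.778 = 54206 W
P_out = η·P_in = 0.82 × 54206 = 44449 W

44.4 kW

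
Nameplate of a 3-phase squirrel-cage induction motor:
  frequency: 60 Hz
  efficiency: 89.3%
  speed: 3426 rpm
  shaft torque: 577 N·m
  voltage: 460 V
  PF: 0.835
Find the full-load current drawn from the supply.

348 A

ω = 2π×3426/60 = 358.8 rad/s; P_out = τω = 577 × 358.8 = 207028 W
P_in = P_out / η = 207028 / 0.893 = 231834 W
I_L = P_in / (√3·V_L·cosφ) = 231834 / (1.732 × 460 × 0.835) = 348 A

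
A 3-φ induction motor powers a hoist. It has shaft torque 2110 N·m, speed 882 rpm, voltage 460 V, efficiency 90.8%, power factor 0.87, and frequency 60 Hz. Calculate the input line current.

ω = 2π×882/60 = 92.36 rad/s; P_out = τω = 2110 × 92.36 = 194880 W
P_in = P_out / η = 194880 / 0.908 = 214626 W
I_L = P_in / (√3·V_L·cosφ) = 214626 / (1.732 × 460 × 0.87) = 310 A

310 A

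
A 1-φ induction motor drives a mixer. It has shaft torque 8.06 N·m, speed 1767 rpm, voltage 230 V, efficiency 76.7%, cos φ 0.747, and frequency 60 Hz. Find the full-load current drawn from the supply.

11.3 A

ω = 2π×1767/60 = 185 rad/s; P_out = τω = 8.06 × 185 = 1491 W
P_in = P_out / η = 1491 / 0.767 = 1944 W
I = P_in / (V·cosφ) = 1944 / (230 × 0.747) = 11.3 A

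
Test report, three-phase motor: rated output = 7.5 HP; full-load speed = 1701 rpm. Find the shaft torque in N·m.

P_out = 7.5 × 746 = 5595 W
ω = 2π × 1701/60 = 178.1 rad/s
τ = P_out/ω = 5595/178.1 = 31.4 N·m

31.4 N·m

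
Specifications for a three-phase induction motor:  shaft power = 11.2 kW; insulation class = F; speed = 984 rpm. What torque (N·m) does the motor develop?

109 N·m

ω = 2π × 984/60 = 103 rad/s
τ = P/ω = 11200/103 = 109 N·m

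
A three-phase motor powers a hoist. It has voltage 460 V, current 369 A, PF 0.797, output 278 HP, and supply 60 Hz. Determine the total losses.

P_in = √3·V·I·cosφ = 1.732×460×369×0.797 = 234310 W
P_out = 278×746 = 207388 W
Losses = P_in − P_out = 234310 − 207388 = 26922 W

26900 W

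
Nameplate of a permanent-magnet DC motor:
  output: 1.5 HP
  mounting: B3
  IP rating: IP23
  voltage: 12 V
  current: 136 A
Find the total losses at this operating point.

P_in = V·I = 12×136 = 1632 W
P_out = 1.5×746 = 1119 W
Losses = P_in − P_out = 1632 − 1119 = 513 W

513 W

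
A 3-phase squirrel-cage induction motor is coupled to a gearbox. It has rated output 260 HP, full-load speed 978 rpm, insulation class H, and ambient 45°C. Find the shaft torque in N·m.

P_out = 260 × 746 = 193960 W
ω = 2π × 978/60 = 102.4 rad/s
τ = P_out/ω = 193960/102.4 = 1890 N·m

1890 N·m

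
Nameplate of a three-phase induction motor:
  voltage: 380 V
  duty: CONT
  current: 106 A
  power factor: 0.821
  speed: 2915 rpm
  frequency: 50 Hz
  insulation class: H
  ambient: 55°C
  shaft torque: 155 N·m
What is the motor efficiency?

82.6 %

ω = 2π × 2915/60 = 305.3 rad/s; P_out = τω = 155 × 305.3 = 47322 W
P_in = √3·V_L·I_L·cosφ = 1.732 × 380 × 106 × 0.821 = 57277 W
η = P_out / P_in = 47322 / 57277 = 0.826 = 82.6%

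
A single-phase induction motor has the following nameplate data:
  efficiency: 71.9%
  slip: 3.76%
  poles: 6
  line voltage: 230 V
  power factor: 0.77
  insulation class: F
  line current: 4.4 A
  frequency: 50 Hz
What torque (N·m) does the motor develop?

5.56 N·m

P_in = V·I·cosφ = 230 × 4.4 × 0.77 = 779 W
P_out = η·P_in = 0.719 × 779 = 560 W
n_s = 120×50/6 = 1000 rpm; n = 1000×(1−0.0376) = 962 rpm
ω = 2π×962/60 = 100.7 rad/s
τ = P_out/ω = 560/100.7 = 5.56 N·m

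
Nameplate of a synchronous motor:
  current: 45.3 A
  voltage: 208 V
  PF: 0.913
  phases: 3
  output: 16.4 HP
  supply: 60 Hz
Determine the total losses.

2.67 kW

P_in = √3·V·I·cosφ = 1.732×208×45.3×0.913 = 14900 W
P_out = 16.4×746 = 12234 W
Losses = P_in − P_out = 14900 − 12234 = 2666 W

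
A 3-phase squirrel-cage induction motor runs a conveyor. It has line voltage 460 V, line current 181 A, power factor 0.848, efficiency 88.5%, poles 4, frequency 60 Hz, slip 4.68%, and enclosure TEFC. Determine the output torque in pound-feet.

P_in = √3·V·I·cosφ = 1.732 × 460 × 181 × 0.848 = 122287 W
P_out = η·P_in = 0.885 × 122287 = 108224 W
n_s = 120×60/4 = 1800 rpm; n = 1800×(1−0.0468) = 1716 rpm
ω = 2π×1716/60 = 179.7 rad/s
τ = P_out/ω = 108224/179.7 = 602.2 N·m
In lb·ft: 602.2/1.356 = 444 lb·ft

444 lb·ft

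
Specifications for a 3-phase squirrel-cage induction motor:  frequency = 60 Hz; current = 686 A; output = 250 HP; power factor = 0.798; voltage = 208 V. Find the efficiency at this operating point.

94.6 %

P_out = 250 × 746 = 186500 W
P_in = √3·V_L·I_L·cosφ = 1.732 × 208 × 686 × 0.798 = 197214 W
η = P_out / P_in = 186500 / 197214 = 0.946 = 94.6%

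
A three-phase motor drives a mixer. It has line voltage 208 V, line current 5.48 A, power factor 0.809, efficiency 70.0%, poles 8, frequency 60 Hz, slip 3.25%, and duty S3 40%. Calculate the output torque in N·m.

12.3 N·m

P_in = √3·V·I·cosφ = 1.732 × 208 × 5.48 × 0.809 = 1597 W
P_out = η·P_in = 0.7 × 1597 = 1118 W
n_s = 120×60/8 = 900 rpm; n = 900×(1−0.0325) = 871 rpm
ω = 2π×871/60 = 91.21 rad/s
τ = P_out/ω = 1118/91.21 = 12.3 N·m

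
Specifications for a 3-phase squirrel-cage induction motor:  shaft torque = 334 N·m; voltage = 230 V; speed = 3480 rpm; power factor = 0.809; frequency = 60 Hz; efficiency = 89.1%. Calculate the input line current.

ω = 2π×3480/60 = 364.4 rad/s; P_out = τω = 334 × 364.4 = 121710 W
P_in = P_out / η = 121710 / 0.891 = 136599 W
I_L = P_in / (√3·V_L·cosφ) = 136599 / (1.732 × 230 × 0.809) = 424 A

424 A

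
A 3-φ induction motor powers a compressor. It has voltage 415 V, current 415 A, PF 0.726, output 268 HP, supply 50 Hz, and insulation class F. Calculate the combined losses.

P_in = √3·V·I·cosφ = 1.732×415×415×0.726 = 216561 W
P_out = 268×746 = 199928 W
Losses = P_in − P_out = 216561 − 199928 = 16633 W

16.6 kW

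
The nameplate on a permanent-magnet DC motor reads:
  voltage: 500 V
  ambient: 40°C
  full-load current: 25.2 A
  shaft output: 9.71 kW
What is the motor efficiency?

77.1 %

P_out = 9.71 kW = 9710 W
P_in = V·I = 500 × 25.2 = 12600 W
η = P_out / P_in = 9710 / 12600 = 0.771 = 77.1%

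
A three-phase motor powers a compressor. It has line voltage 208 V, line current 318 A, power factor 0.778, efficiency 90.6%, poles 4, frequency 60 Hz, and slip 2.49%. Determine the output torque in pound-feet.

P_in = √3·V·I·cosφ = 1.732 × 208 × 318 × 0.778 = 89129 W
P_out = η·P_in = 0.906 × 89129 = 80751 W
n_s = 120×60/4 = 1800 rpm; n = 1800×(1−0.0249) = 1755 rpm
ω = 2π×1755/60 = 183.8 rad/s
τ = P_out/ω = 80751/183.8 = 439.3 N·m
In lb·ft: 439.3/1.356 = 324 lb·ft

324 lb·ft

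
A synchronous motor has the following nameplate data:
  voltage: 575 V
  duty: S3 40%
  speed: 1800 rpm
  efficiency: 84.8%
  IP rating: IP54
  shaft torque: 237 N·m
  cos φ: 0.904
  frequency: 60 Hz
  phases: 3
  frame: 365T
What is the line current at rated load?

ω = 2π×1800/60 = 188.5 rad/s; P_out = τω = 237 × 188.5 = 44675 W
P_in = P_out / η = 44675 / 0.848 = 52683 W
I_L = P_in / (√3·V_L·cosφ) = 52683 / (1.732 × 575 × 0.904) = 58.5 A

58.5 A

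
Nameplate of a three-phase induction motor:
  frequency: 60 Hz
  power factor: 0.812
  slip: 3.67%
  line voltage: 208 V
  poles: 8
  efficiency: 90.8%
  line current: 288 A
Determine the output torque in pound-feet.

P_in = √3·V·I·cosφ = 1.732 × 208 × 288 × 0.812 = 84248 W
P_out = η·P_in = 0.908 × 84248 = 76497 W
n_s = 120×60/8 = 900 rpm; n = 900×(1−0.0367) = 867 rpm
ω = 2π×867/60 = 90.79 rad/s
τ = P_out/ω = 76497/90.79 = 842.6 N·m
In lb·ft: 842.6/1.356 = 621 lb·ft

621 lb·ft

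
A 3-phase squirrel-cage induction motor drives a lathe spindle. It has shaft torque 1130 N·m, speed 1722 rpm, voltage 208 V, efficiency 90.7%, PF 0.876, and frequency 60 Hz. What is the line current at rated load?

ω = 2π×1722/60 = 180.3 rad/s; P_out = τω = 1130 × 180.3 = 203739 W
P_in = P_out / η = 203739 / 0.907 = 224630 W
I_L = P_in / (√3·V_L·cosφ) = 224630 / (1.732 × 208 × 0.876) = 712 A

712 A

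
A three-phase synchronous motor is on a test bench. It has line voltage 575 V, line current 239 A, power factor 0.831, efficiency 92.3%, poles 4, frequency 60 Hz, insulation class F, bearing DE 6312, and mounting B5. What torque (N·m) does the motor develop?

969 N·m

P_in = √3·V·I·cosφ = 1.732 × 575 × 239 × 0.831 = 197795 W
P_out = η·P_in = 0.923 × 197795 = 182565 W
n = n_s = 120×60/4 = 1800 rpm (synchronous)
ω = 2π×1800/60 = 188.5 rad/s
τ = P_out/ω = 182565/188.5 = 969 N·m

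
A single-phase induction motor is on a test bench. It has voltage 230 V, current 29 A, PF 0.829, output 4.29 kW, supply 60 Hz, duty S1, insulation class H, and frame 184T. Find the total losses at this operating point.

1240 W

P_in = V·I·cosφ = 230×29×0.829 = 5529 W
P_out = 4290 W
Losses = P_in − P_out = 5529 − 4290 = 1239 W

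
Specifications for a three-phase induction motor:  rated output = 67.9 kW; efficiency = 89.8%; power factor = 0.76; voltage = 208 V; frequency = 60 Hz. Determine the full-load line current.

276 A

P_out = 67.9 kW = 67900 W
P_in = P_out / η = 67900 / 0.898 = 75612 W
I_L = P_in / (√3·V_L·cosφ) = 75612 / (1.732 × 208 × 0.76) = 276 A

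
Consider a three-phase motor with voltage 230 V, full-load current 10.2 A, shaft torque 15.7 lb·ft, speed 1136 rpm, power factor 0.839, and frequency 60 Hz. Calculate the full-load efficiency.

74.3 %

τ = 15.7 lb·ft × 1.356 = 21.29 N·m
ω = 2π × 1136/60 = 119 rad/s; P_out = τω = 21.29 × 119 = 2534 W
P_in = √3·V_L·I_L·cosφ = 1.732 × 230 × 10.2 × 0.839 = 3409 W
η = P_out / P_in = 2534 / 3409 = 0.743 = 74.3%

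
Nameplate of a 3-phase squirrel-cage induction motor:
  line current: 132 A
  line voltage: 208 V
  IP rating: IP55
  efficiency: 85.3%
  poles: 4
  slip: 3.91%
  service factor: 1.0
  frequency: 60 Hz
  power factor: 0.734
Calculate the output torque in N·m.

P_in = √3·V·I·cosφ = 1.732 × 208 × 132 × 0.734 = 34904 W
P_out = η·P_in = 0.853 × 34904 = 29773 W
n_s = 120×60/4 = 1800 rpm; n = 1800×(1−0.0391) = 1730 rpm
ω = 2π×1730/60 = 181.2 rad/s
τ = P_out/ω = 29773/181.2 = 164 N·m

164 N·m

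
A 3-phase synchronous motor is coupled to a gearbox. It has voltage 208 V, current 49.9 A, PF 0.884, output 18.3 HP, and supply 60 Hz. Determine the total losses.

2.24 kW

P_in = √3·V·I·cosφ = 1.732×208×49.9×0.884 = 15891 W
P_out = 18.3×746 = 13652 W
Losses = P_in − P_out = 15891 − 13652 = 2239 W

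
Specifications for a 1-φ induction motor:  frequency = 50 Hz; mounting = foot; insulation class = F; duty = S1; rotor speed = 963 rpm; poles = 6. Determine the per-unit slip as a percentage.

3.70 %

n_s = 120f/p = 120×50/6 = 1000 rpm
s = (n_s − n)/n_s = (1000 − 963)/1000 = 0.0370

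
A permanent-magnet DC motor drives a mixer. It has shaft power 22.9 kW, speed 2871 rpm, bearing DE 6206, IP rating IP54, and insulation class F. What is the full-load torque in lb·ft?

56.2 lb·ft

ω = 2π × 2871/60 = 300.7 rad/s
τ = P/ω = 22900/300.7 = 76.16 N·m
In lb·ft: 76.16/1.356 = 56.2 lb·ft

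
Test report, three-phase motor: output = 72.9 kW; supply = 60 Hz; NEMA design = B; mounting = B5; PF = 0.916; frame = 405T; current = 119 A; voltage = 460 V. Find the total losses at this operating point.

13900 W

P_in = √3·V·I·cosφ = 1.732×460×119×0.916 = 86846 W
P_out = 72900 W
Losses = P_in − P_out = 86846 − 72900 = 13946 W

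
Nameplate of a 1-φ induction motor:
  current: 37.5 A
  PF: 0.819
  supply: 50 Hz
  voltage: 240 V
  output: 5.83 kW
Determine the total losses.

P_in = V·I·cosφ = 240×37.5×0.819 = 7371 W
P_out = 5830 W
Losses = P_in − P_out = 7371 − 5830 = 1541 W

1.54 kW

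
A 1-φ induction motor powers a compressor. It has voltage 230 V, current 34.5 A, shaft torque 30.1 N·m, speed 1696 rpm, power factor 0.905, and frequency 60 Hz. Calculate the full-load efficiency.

74.4 %

ω = 2π × 1696/60 = 177.6 rad/s; P_out = τω = 30.1 × 177.6 = 5346 W
P_in = V·I·cosφ = 230 × 34.5 × 0.905 = 7181 W
η = P_out / P_in = 5346 / 7181 = 0.744 = 74.4%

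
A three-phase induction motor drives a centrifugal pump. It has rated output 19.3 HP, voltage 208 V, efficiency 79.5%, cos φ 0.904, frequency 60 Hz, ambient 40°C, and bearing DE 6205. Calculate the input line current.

55.6 A

P_out = 19.3 × 746 = 14398 W
P_in = P_out / η = 14398 / 0.795 = 18111 W
I_L = P_in / (√3·V_L·cosφ) = 18111 / (1.732 × 208 × 0.904) = 55.6 A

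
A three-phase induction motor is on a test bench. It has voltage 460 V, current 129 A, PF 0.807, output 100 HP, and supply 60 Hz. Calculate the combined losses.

8340 W

P_in = √3·V·I·cosφ = 1.732×460×129×0.807 = 82941 W
P_out = 100×746 = 74600 W
Losses = P_in − P_out = 82941 − 74600 = 8341 W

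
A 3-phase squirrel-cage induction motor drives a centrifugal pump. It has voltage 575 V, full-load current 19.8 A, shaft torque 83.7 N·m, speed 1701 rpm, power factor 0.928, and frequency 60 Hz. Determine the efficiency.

ω = 2π × 1701/60 = 178.1 rad/s; P_out = τω = 83.7 × 178.1 = 14907 W
P_in = √3·V_L·I_L·cosφ = 1.732 × 575 × 19.8 × 0.928 = 18299 W
η = P_out / P_in = 14907 / 18299 = 0.815 = 81.5%

81.5 %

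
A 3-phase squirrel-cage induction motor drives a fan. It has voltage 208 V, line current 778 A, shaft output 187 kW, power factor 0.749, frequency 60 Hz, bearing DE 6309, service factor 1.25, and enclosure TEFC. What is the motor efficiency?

P_out = 187 kW = 187000 W
P_in = √3·V_L·I_L·cosφ = 1.732 × 208 × 778 × 0.749 = 209929 W
η = P_out / P_in = 187000 / 209929 = 0.891 = 89.1%

89.1 %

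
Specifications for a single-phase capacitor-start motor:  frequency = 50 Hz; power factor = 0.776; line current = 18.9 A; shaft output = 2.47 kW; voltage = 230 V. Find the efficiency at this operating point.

73.2 %

P_out = 2.47 kW = 2470 W
P_in = V·I·cosφ = 230 × 18.9 × 0.776 = 3373 W
η = P_out / P_in = 2470 / 3373 = 0.732 = 73.2%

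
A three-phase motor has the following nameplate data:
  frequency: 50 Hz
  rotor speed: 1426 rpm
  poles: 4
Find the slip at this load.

n_s = 120f/p = 120×50/4 = 1500 rpm
s = (n_s − n)/n_s = (1500 − 1426)/1500 = 0.0493

4.9 %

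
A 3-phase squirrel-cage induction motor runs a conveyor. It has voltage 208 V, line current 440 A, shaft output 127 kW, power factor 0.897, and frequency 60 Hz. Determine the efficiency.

P_out = 127 kW = 127000 W
P_in = √3·V_L·I_L·cosφ = 1.732 × 208 × 440 × 0.897 = 142186 W
η = P_out / P_in = 127000 / 142186 = 0.893 = 89.3%

89.3 %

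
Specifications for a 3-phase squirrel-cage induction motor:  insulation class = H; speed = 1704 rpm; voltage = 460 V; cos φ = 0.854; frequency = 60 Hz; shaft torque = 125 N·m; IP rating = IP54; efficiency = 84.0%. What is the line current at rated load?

39 A

ω = 2π×1704/60 = 178.4 rad/s; P_out = τω = 125 × 178.4 = 22300 W
P_in = P_out / η = 22300 / 0.840 = 26548 W
I_L = P_in / (√3·V_L·cosφ) = 26548 / (1.732 × 460 × 0.854) = 39 A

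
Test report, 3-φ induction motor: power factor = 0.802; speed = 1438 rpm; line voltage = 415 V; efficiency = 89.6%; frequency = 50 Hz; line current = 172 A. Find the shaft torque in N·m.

P_in = √3·V·I·cosφ = 1.732 × 415 × 172 × 0.802 = 99151 W
P_out = η·P_in = 0.896 × 99151 = 88839 W
n = 1438 rpm
ω = 2π×1438/60 = 150.6 rad/s
τ = P_out/ω = 88839/150.6 = 590 N·m

590 N·m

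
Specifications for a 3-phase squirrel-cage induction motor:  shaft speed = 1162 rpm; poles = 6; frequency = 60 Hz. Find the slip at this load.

n_s = 120f/p = 120×60/6 = 1200 rpm
s = (n_s − n)/n_s = (1200 − 1162)/1200 = 0.0317

3.2 %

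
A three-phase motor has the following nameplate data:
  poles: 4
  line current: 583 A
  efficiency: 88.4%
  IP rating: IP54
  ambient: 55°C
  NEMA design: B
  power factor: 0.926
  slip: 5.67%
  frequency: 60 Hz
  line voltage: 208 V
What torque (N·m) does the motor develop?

P_in = √3·V·I·cosφ = 1.732 × 208 × 583 × 0.926 = 194487 W
P_out = η·P_in = 0.884 × 194487 = 171927 W
n_s = 120×60/4 = 1800 rpm; n = 1800×(1−0.0567) = 1698 rpm
ω = 2π×1698/60 = 177.8 rad/s
τ = P_out/ω = 171927/177.8 = 967 N·m

967 N·m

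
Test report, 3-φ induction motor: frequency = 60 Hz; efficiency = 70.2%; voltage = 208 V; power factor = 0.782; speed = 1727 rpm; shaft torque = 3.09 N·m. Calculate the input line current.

2.83 A

ω = 2π×1727/60 = 180.9 rad/s; P_out = τω = 3.09 × 180.9 = 559 W
P_in = P_out / η = 559 / 0.702 = 796 W
I_L = P_in / (√3·V_L·cosφ) = 796 / (1.732 × 208 × 0.782) = 2.83 A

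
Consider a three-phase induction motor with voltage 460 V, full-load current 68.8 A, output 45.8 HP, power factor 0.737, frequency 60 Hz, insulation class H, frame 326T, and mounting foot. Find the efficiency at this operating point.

P_out = 45.8 × 746 = 34167 W
P_in = √3·V_L·I_L·cosφ = 1.732 × 460 × 68.8 × 0.737 = 40398 W
η = P_out / P_in = 34167 / 40398 = 0.846 = 84.6%

84.6 %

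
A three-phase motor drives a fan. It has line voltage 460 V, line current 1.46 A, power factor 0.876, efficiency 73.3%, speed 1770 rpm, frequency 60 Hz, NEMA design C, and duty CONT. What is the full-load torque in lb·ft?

2.97 lb·ft

P_in = √3·V·I·cosφ = 1.732 × 460 × 1.46 × 0.876 = 1019 W
P_out = η·P_in = 0.733 × 1019 = 747 W
n = 1770 rpm
ω = 2π×1770/60 = 185.4 rad/s
τ = P_out/ω = 747/185.4 = 4.029 N·m
In lb·ft: 4.029/1.356 = 2.97 lb·ft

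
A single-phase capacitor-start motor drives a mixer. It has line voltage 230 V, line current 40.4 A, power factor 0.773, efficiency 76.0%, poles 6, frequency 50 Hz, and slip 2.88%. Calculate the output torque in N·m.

53.7 N·m

P_in = V·I·cosφ = 230 × 40.4 × 0.773 = 7183 W
P_out = η·P_in = 0.76 × 7183 = 5459 W
n_s = 120×50/6 = 1000 rpm; n = 1000×(1−0.0288) = 971 rpm
ω = 2π×971/60 = 101.7 rad/s
τ = P_out/ω = 5459/101.7 = 53.7 N·m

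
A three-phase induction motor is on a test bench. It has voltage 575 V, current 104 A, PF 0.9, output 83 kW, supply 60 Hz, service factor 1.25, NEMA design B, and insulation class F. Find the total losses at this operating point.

10.2 kW

P_in = √3·V·I·cosφ = 1.732×575×104×0.9 = 93216 W
P_out = 83000 W
Losses = P_in − P_out = 93216 − 83000 = 10216 W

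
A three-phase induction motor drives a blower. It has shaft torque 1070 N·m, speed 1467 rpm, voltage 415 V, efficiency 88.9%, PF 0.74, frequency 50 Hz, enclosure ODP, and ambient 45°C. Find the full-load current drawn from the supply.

348 A

ω = 2π×1467/60 = 153.6 rad/s; P_out = τω = 1070 × 153.6 = 164352 W
P_in = P_out / η = 164352 / 0.889 = 184873 W
I_L = P_in / (√3·V_L·cosφ) = 184873 / (1.732 × 415 × 0.74) = 348 A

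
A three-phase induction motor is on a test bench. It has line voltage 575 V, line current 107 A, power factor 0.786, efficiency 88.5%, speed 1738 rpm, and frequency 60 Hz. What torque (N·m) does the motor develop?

407 N·m

P_in = √3·V·I·cosφ = 1.732 × 575 × 107 × 0.786 = 83757 W
P_out = η·P_in = 0.885 × 83757 = 74125 W
n = 1738 rpm
ω = 2π×1738/60 = 182 rad/s
τ = P_out/ω = 74125/182 = 407 N·m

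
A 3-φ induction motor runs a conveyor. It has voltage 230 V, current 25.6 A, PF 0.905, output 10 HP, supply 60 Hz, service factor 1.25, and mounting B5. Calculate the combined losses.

1770 W

P_in = √3·V·I·cosφ = 1.732×230×25.6×0.905 = 9229 W
P_out = 10×746 = 7460 W
Losses = P_in − P_out = 9229 − 7460 = 1769 W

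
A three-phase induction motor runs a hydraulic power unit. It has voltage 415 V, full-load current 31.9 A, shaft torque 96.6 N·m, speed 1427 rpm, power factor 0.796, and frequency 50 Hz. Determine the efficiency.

ω = 2π × 1427/60 = 149.4 rad/s; P_out = τω = 96.6 × 149.4 = 14432 W
P_in = √3·V_L·I_L·cosφ = 1.732 × 415 × 31.9 × 0.796 = 18252 W
η = P_out / P_in = 14432 / 18252 = 0.791 = 79.1%

79.1 %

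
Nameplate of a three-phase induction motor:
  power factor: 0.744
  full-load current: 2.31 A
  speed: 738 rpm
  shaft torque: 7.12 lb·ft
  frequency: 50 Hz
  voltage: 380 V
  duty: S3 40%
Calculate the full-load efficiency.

66.0 %

τ = 7.12 lb·ft × 1.356 = 9.655 N·m
ω = 2π × 738/60 = 77.28 rad/s; P_out = τω = 9.655 × 77.28 = 746 W
P_in = √3·V_L·I_L·cosφ = 1.732 × 380 × 2.31 × 0.744 = 1131 W
η = P_out / P_in = 746 / 1131 = 0.660 = 66.0%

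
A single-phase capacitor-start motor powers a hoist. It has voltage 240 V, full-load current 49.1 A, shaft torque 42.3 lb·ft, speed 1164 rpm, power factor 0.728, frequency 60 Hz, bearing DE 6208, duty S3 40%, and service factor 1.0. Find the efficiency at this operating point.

81.5 %

τ = 42.3 lb·ft × 1.356 = 57.36 N·m
ω = 2π × 1164/60 = 121.9 rad/s; P_out = τω = 57.36 × 121.9 = 6992 W
P_in = V·I·cosφ = 240 × 49.1 × 0.728 = 8579 W
η = P_out / P_in = 6992 / 8579 = 0.815 = 81.5%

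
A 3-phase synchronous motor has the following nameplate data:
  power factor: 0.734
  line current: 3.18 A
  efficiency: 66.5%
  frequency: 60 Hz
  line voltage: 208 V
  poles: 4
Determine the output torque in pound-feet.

2.19 lb·ft

P_in = √3·V·I·cosφ = 1.732 × 208 × 3.18 × 0.734 = 841 W
P_out = η·P_in = 0.665 × 841 = 559 W
n = n_s = 120×60/4 = 1800 rpm (synchronous)
ω = 2π×1800/60 = 188.5 rad/s
τ = P_out/ω = 559/188.5 = 2.966 N·m
In lb·ft: 2.966/1.356 = 2.19 lb·ft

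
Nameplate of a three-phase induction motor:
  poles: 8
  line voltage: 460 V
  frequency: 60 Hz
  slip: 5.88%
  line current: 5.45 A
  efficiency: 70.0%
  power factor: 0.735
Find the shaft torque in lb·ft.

P_in = √3·V·I·cosφ = 1.732 × 460 × 5.45 × 0.735 = 3191 W
P_out = η·P_in = 0.7 × 3191 = 2234 W
n_s = 120×60/8 = 900 rpm; n = 900×(1−0.0588) = 847 rpm
ω = 2π×847/60 = 88.7 rad/s
τ = P_out/ω = 2234/88.7 = 25.19 N·m
In lb·ft: 25.19/1.356 = 18.6 lb·ft

18.6 lb·ft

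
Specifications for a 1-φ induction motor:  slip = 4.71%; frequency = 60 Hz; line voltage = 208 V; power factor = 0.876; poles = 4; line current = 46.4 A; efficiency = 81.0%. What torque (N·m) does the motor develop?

P_in = V·I·cosφ = 208 × 46.4 × 0.876 = 8454 W
P_out = η·P_in = 0.81 × 8454 = 6848 W
n_s = 120×60/4 = 1800 rpm; n = 1800×(1−0.0471) = 1715 rpm
ω = 2π×1715/60 = 179.6 rad/s
τ = P_out/ω = 6848/179.6 = 38.1 N·m

38.1 N·m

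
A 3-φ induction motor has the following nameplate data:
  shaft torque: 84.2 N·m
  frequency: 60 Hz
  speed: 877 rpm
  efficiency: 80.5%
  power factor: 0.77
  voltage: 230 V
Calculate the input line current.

31.3 A

ω = 2π×877/60 = 91.84 rad/s; P_out = τω = 84.2 × 91.84 = 7733 W
P_in = P_out / η = 7733 / 0.805 = 9606 W
I_L = P_in / (√3·V_L·cosφ) = 9606 / (1.732 × 230 × 0.77) = 31.3 A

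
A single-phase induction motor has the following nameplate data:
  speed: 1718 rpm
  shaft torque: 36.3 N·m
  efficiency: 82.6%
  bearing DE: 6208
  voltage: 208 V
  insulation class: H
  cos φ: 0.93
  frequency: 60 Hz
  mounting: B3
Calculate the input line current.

ω = 2π×1718/60 = 179.9 rad/s; P_out = τω = 36.3 × 179.9 = 6530 W
P_in = P_out / η = 6530 / 0.826 = 7906 W
I = P_in / (V·cosφ) = 7906 / (208 × 0.93) = 40.9 A

40.9 A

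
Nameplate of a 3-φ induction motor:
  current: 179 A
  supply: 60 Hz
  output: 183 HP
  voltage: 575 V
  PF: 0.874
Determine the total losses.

19.3 kW

P_in = √3·V·I·cosφ = 1.732×575×179×0.874 = 155805 W
P_out = 183×746 = 136518 W
Losses = P_in − P_out = 155805 − 136518 = 19287 W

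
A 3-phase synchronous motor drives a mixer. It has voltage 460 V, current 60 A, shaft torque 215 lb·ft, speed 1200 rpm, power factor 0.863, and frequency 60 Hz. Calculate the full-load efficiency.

τ = 215 lb·ft × 1.356 = 291.5 N·m
ω = 2π × 1200/60 = 125.7 rad/s; P_out = τω = 291.5 × 125.7 = 36642 W
P_in = √3·V_L·I_L·cosφ = 1.732 × 460 × 60 × 0.863 = 41254 W
η = P_out / P_in = 36642 / 41254 = 0.888 = 88.8%

88.8 %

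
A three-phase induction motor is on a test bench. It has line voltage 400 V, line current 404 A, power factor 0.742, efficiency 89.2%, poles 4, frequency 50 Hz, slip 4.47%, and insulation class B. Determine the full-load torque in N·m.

P_in = √3·V·I·cosφ = 1.732 × 400 × 404 × 0.742 = 207679 W
P_out = η·P_in = 0.892 × 207679 = 185250 W
n_s = 120×50/4 = 1500 rpm; n = 1500×(1−0.0447) = 1433 rpm
ω = 2π×1433/60 = 150.1 rad/s
τ = P_out/ω = 185250/150.1 = 1230 N·m

1230 N·m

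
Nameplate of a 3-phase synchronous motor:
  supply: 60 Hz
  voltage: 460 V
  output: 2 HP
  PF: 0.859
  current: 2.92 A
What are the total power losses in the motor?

506 W

P_in = √3·V·I·cosφ = 1.732×460×2.92×0.859 = 1998 W
P_out = 2×746 = 1492 W
Losses = P_in − P_out = 1998 − 1492 = 506 W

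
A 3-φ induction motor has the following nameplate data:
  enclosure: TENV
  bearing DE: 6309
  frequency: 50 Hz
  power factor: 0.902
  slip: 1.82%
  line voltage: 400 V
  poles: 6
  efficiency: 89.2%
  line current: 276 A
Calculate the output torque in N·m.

P_in = √3·V·I·cosφ = 1.732 × 400 × 276 × 0.902 = 172474 W
P_out = η·P_in = 0.892 × 172474 = 153847 W
n_s = 120×50/6 = 1000 rpm; n = 1000×(1−0.0182) = 982 rpm
ω = 2π×982/60 = 102.8 rad/s
τ = P_out/ω = 153847/102.8 = 1500 N·m

1500 N·m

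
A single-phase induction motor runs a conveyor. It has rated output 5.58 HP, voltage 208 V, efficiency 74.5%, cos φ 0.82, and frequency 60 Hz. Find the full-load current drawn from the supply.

P_out = 5.58 × 746 = 4163 W
P_in = P_out / η = 4163 / 0.745 = 5588 W
I = P_in / (V·cosφ) = 5588 / (208 × 0.82) = 32.8 A

32.8 A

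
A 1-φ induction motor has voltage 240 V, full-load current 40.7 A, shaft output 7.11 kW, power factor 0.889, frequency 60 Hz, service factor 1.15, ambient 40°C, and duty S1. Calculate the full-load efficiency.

P_out = 7.11 kW = 7110 W
P_in = V·I·cosφ = 240 × 40.7 × 0.889 = 8684 W
η = P_out / P_in = 7110 / 8684 = 0.819 = 81.9%

81.9 %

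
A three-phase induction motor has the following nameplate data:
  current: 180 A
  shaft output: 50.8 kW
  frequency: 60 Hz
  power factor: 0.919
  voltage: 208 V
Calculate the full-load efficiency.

85.2 %

P_out = 50.8 kW = 50800 W
P_in = √3·V_L·I_L·cosφ = 1.732 × 208 × 180 × 0.919 = 59594 W
η = P_out / P_in = 50800 / 59594 = 0.852 = 85.2%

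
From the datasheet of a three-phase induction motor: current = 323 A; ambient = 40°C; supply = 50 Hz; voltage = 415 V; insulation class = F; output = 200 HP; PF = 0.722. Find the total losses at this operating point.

18.4 kW

P_in = √3·V·I·cosφ = 1.732×415×323×0.722 = 167624 W
P_out = 200×746 = 149200 W
Losses = P_in − P_out = 167624 − 149200 = 18424 W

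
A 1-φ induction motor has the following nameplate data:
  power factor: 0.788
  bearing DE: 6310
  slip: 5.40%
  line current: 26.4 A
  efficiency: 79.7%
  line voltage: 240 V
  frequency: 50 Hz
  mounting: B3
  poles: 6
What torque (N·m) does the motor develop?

40.2 N·m

P_in = V·I·cosφ = 240 × 26.4 × 0.788 = 4993 W
P_out = η·P_in = 0.797 × 4993 = 3979 W
n_s = 120×50/6 = 1000 rpm; n = 1000×(1−0.054) = 946 rpm
ω = 2π×946/60 = 99.06 rad/s
τ = P_out/ω = 3979/99.06 = 40.2 N·m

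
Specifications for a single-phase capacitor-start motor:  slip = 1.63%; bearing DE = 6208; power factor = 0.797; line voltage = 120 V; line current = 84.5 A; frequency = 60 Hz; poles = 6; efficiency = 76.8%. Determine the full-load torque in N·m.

P_in = V·I·cosφ = 120 × 84.5 × 0.797 = 8082 W
P_out = η·P_in = 0.768 × 8082 = 6207 W
n_s = 120×60/6 = 1200 rpm; n = 1200×(1−0.0163) = 1180 rpm
ω = 2π×1180/60 = 123.6 rad/s
τ = P_out/ω = 6207/123.6 = 50.2 N·m

50.2 N·m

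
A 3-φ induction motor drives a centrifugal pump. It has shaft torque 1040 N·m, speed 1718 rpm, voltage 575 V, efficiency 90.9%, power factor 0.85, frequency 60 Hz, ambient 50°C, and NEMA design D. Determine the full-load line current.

243 A

ω = 2π×1718/60 = 179.9 rad/s; P_out = τω = 1040 × 179.9 = 187096 W
P_in = P_out / η = 187096 / 0.909 = 205826 W
I_L = P_in / (√3·V_L·cosφ) = 205826 / (1.732 × 575 × 0.85) = 243 A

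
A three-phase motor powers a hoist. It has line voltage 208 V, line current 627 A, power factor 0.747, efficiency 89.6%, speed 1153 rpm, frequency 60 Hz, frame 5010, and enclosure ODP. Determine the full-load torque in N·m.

1250 N·m

P_in = √3·V·I·cosφ = 1.732 × 208 × 627 × 0.747 = 168733 W
P_out = η·P_in = 0.896 × 168733 = 151185 W
n = 1153 rpm
ω = 2π×1153/60 = 120.7 rad/s
τ = P_out/ω = 151185/120.7 = 1250 N·m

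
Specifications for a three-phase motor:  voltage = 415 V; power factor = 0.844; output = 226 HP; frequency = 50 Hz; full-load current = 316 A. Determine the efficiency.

87.9 %

P_out = 226 × 746 = 168596 W
P_in = √3·V_L·I_L·cosφ = 1.732 × 415 × 316 × 0.844 = 191702 W
η = P_out / P_in = 168596 / 191702 = 0.879 = 87.9%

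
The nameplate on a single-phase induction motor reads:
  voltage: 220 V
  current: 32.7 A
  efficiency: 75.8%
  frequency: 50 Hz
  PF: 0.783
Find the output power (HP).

5.72 HP

P_in = V·I·cosφ = 220 × 32.7 × 0.783 = 5633 W
P_out = η·P_in = 0.758 × 5633 = 4270 W
= 4270/746 = 5.72 HP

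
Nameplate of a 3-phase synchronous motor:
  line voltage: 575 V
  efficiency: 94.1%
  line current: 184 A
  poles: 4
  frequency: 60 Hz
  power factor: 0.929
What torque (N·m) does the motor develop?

850 N·m

P_in = √3·V·I·cosφ = 1.732 × 575 × 184 × 0.929 = 170235 W
P_out = η·P_in = 0.941 × 170235 = 160191 W
n = n_s = 120×60/4 = 1800 rpm (synchronous)
ω = 2π×1800/60 = 188.5 rad/s
τ = P_out/ω = 160191/188.5 = 850 N·m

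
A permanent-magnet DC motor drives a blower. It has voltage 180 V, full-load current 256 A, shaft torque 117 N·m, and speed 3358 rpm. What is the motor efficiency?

ω = 2π × 3358/60 = 351.6 rad/s; P_out = τω = 117 × 351.6 = 41137 W
P_in = V·I = 180 × 256 = 46080 W
η = P_out / P_in = 41137 / 46080 = 0.893 = 89.3%

89.3 %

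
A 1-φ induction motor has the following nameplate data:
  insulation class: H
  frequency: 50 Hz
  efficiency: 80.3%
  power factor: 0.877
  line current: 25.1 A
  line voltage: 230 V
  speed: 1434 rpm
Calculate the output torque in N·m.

P_in = V·I·cosφ = 230 × 25.1 × 0.877 = 5063 W
P_out = η·P_in = 0.803 × 5063 = 4066 W
n = 1434 rpm
ω = 2π×1434/60 = 150.2 rad/s
τ = P_out/ω = 4066/150.2 = 27.1 N·m

27.1 N·m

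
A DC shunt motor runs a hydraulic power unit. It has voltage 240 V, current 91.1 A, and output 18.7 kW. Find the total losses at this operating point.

P_in = V·I = 240×91.1 = 21864 W
P_out = 18700 W
Losses = P_in − P_out = 21864 − 18700 = 3164 W

3160 W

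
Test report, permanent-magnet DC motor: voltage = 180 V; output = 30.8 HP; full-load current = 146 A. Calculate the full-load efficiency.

P_out = 30.8 × 746 = 22977 W
P_in = V·I = 180 × 146 = 26280 W
η = P_out / P_in = 22977 / 26280 = 0.874 = 87.4%

87.4 %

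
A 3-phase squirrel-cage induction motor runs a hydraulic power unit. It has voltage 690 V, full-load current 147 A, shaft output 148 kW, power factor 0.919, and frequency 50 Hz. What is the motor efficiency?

P_out = 148 kW = 148000 W
P_in = √3·V_L·I_L·cosφ = 1.732 × 690 × 147 × 0.919 = 161447 W
η = P_out / P_in = 148000 / 161447 = 0.917 = 91.7%

91.7 %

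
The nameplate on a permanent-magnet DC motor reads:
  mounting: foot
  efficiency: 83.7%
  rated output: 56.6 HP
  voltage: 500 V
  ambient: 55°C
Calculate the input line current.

P_out = 56.6 × 746 = 42224 W
P_in = P_out / η = 42224 / 0.837 = 50447 W
I = P_in / V = 50447 / 500 = 101 A

101 A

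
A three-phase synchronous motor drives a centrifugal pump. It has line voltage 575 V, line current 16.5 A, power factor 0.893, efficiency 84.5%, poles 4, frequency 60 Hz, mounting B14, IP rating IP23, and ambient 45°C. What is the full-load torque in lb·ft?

48.5 lb·ft

P_in = √3·V·I·cosφ = 1.732 × 575 × 16.5 × 0.893 = 14674 W
P_out = η·P_in = 0.845 × 14674 = 12400 W
n = n_s = 120×60/4 = 1800 rpm (synchronous)
ω = 2π×1800/60 = 188.5 rad/s
τ = P_out/ω = 12400/188.5 = 65.78 N·m
In lb·ft: 65.78/1.356 = 48.5 lb·ft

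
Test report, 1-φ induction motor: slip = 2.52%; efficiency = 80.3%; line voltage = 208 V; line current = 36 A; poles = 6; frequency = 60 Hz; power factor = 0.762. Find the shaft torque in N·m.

37.4 N·m

P_in = V·I·cosφ = 208 × 36 × 0.762 = 5706 W
P_out = η·P_in = 0.803 × 5706 = 4582 W
n_s = 120×60/6 = 1200 rpm; n = 1200×(1−0.0252) = 1170 rpm
ω = 2π×1170/60 = 122.5 rad/s
τ = P_out/ω = 4582/122.5 = 37.4 N·m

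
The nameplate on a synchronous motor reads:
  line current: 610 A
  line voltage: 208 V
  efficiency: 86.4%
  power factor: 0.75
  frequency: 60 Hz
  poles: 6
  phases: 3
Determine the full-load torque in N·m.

P_in = √3·V·I·cosφ = 1.732 × 208 × 610 × 0.75 = 164817 W
P_out = η·P_in = 0.864 × 164817 = 142402 W
n = n_s = 120×60/6 = 1200 rpm (synchronous)
ω = 2π×1200/60 = 125.7 rad/s
τ = P_out/ω = 142402/125.7 = 1130 N·m

1130 N·m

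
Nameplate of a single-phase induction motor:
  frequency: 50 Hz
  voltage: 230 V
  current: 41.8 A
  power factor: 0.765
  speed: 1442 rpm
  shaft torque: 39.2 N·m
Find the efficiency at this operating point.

80.5 %

ω = 2π × 1442/60 = 151 rad/s; P_out = τω = 39.2 × 151 = 5919 W
P_in = V·I·cosφ = 230 × 41.8 × 0.765 = 7355 W
η = P_out / P_in = 5919 / 7355 = 0.805 = 80.5%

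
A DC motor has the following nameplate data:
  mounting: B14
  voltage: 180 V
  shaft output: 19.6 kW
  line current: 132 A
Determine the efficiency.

82.5 %

P_out = 19.6 kW = 19600 W
P_in = V·I = 180 × 132 = 23760 W
η = P_out / P_in = 19600 / 23760 = 0.825 = 82.5%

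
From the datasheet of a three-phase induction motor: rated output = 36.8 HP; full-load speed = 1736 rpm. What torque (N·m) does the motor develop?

P_out = 36.8 × 746 = 27453 W
ω = 2π × 1736/60 = 181.8 rad/s
τ = P_out/ω = 27453/181.8 = 151 N·m

151 N·m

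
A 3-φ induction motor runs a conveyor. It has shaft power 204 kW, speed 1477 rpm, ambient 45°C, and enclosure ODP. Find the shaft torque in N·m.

1320 N·m

ω = 2π × 1477/60 = 154.7 rad/s
τ = P/ω = 204000/154.7 = 1320 N·m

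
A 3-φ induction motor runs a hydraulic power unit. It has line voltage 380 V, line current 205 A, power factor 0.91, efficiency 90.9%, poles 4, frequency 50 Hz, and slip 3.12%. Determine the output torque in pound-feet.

P_in = √3·V·I·cosφ = 1.732 × 380 × 205 × 0.91 = 122780 W
P_out = η·P_in = 0.909 × 122780 = 111607 W
n_s = 120×50/4 = 1500 rpm; n = 1500×(1−0.0312) = 1453 rpm
ω = 2π×1453/60 = 152.2 rad/s
τ = P_out/ω = 111607/152.2 = 733.3 N·m
In lb·ft: 733.3/1.356 = 541 lb·ft

541 lb·ft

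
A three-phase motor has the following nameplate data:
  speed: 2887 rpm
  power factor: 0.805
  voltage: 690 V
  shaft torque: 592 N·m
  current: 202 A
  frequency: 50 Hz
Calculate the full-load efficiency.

92.1 %

ω = 2π × 2887/60 = 302.3 rad/s; P_out = τω = 592 × 302.3 = 178962 W
P_in = √3·V_L·I_L·cosφ = 1.732 × 690 × 202 × 0.805 = 194332 W
η = P_out / P_in = 178962 / 194332 = 0.921 = 92.1%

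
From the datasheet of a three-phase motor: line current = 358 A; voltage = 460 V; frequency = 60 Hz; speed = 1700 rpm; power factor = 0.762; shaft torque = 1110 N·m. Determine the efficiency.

90.9 %

ω = 2π × 1700/60 = 178 rad/s; P_out = τω = 1110 × 178 = 197580 W
P_in = √3·V_L·I_L·cosφ = 1.732 × 460 × 358 × 0.762 = 217342 W
η = P_out / P_in = 197580 / 217342 = 0.909 = 90.9%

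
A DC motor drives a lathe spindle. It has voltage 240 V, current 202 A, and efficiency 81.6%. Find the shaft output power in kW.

39.6 kW

P_in = V·I = 240 × 202 = 48480 W
P_out = η·P_in = 0.816 × 48480 = 39560 W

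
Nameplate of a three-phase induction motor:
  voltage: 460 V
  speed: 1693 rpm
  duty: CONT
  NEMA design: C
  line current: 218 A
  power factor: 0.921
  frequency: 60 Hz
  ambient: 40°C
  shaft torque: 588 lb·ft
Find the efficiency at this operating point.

88.4 %

τ = 588 lb·ft × 1.356 = 797.3 N·m
ω = 2π × 1693/60 = 177.3 rad/s; P_out = τω = 797.3 × 177.3 = 141361 W
P_in = √3·V_L·I_L·cosφ = 1.732 × 460 × 218 × 0.921 = 159964 W
η = P_out / P_in = 141361 / 159964 = 0.884 = 88.4%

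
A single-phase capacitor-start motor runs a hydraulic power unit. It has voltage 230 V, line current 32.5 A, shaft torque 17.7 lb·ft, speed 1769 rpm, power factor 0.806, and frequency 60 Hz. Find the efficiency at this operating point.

τ = 17.7 lb·ft × 1.356 = 24 N·m
ω = 2π × 1769/60 = 185.2 rad/s; P_out = τω = 24 × 185.2 = 4445 W
P_in = V·I·cosφ = 230 × 32.5 × 0.806 = 6025 W
η = P_out / P_in = 4445 / 6025 = 0.738 = 73.8%

73.8 %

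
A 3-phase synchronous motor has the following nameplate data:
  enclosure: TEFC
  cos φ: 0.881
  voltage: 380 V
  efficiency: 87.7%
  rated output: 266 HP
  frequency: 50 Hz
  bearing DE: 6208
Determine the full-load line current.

P_out = 266 × 746 = 198436 W
P_in = P_out / η = 198436 / 0.877 = 226267 W
I_L = P_in / (√3·V_L·cosφ) = 226267 / (1.732 × 380 × 0.881) = 390 A

390 A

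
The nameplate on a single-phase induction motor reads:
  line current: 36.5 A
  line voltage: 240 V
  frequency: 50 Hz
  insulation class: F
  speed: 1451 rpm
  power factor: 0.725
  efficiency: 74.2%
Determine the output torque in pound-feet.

22.9 lb·ft

P_in = V·I·cosφ = 240 × 36.5 × 0.725 = 6351 W
P_out = η·P_in = 0.742 × 6351 = 4712 W
n = 1451 rpm
ω = 2π×1451/60 = 151.9 rad/s
τ = P_out/ω = 4712/151.9 = 31.02 N·m
In lb·ft: 31.02/1.356 = 22.9 lb·ft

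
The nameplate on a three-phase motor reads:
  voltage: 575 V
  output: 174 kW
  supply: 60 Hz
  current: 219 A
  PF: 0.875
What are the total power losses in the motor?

16800 W

P_in = √3·V·I·cosφ = 1.732×575×219×0.875 = 190839 W
P_out = 174000 W
Losses = P_in − P_out = 190839 − 174000 = 16839 W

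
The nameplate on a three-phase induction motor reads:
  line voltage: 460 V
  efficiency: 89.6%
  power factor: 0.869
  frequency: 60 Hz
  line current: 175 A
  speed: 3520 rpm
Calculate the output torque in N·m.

295 N·m

P_in = √3·V·I·cosφ = 1.732 × 460 × 175 × 0.869 = 121161 W
P_out = η·P_in = 0.896 × 121161 = 108560 W
n = 3520 rpm
ω = 2π×3520/60 = 368.6 rad/s
τ = P_out/ω = 108560/368.6 = 295 N·m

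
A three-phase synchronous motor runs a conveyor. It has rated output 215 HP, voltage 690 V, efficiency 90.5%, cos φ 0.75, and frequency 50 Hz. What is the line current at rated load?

P_out = 215 × 746 = 160390 W
P_in = P_out / η = 160390 / 0.905 = 177227 W
I_L = P_in / (√3·V_L·cosφ) = 177227 / (1.732 × 690 × 0.75) = 198 A

198 A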